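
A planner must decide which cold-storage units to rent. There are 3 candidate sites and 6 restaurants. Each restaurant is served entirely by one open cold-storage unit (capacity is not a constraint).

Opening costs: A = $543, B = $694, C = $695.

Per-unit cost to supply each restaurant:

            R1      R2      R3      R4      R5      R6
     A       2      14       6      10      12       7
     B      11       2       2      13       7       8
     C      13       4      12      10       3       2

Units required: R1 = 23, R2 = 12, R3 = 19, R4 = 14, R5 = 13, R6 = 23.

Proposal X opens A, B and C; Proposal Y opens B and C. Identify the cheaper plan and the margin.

Proposal Y is cheaper by 336.

Proposal X: {A, B, C}: R1→A 2·23=46, R2→B 2·12=24, R3→B 2·19=38, R4→A 10·14=140, R5→C 3·13=39, R6→C 2·23=46. Service 333; fixed 1932; total 2265.
Proposal Y: {B, C}: R1→B 11·23=253, R2→B 2·12=24, R3→B 2·19=38, R4→C 10·14=140, R5→C 3·13=39, R6→C 2·23=46. Service 540; fixed 1389; total 1929.
Difference: |2265 − 1929| = 336.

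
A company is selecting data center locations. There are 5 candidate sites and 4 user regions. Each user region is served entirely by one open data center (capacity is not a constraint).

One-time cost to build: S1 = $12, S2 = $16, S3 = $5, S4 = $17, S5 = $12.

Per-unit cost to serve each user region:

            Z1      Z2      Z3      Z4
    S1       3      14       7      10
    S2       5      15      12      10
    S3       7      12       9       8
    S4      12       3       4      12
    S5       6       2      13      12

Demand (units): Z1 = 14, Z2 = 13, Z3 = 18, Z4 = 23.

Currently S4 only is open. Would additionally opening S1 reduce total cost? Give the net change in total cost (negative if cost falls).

Yes — net change −160 (cost falls by 160).

Current service cost with {S4}: 555.
Adding S1: each user region re-picks its cheapest; new service cost 383, saving 172.
Extra fixed cost: 12. Net change = 12 − 172 = -160.
(Totals: 572 → 412.)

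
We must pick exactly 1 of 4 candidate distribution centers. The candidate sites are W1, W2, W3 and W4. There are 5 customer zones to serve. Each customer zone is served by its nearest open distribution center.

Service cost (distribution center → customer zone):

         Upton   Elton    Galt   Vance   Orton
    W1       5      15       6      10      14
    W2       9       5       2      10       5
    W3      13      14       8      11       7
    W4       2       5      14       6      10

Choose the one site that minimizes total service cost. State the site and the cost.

With exactly 1 open, each customer zone uses its cheapest among the chosen.
{W2}: Upton→W2 9, Elton→W2 5, Galt→W2 2, Vance→W2 10, Orton→W2 5. Service cost 31.
{W4}: service cost 37
{W1}: service cost 50
Among all 4 size-1 choices, {W2} is lowest.

Choose W2 only; total service cost 31.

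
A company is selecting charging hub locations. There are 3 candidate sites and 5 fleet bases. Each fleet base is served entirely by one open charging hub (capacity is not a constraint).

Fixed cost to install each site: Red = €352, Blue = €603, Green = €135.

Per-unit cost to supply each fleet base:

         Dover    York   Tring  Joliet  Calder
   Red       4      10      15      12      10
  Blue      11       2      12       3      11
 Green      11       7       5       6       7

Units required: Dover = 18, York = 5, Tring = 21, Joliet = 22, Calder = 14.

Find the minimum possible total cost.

Minimum total cost: 703

For any fixed open set, each fleet base goes to its cheapest open site; total = fixed + service.
{Green}: Dover→Green 11·18=198, York→Green 7·5=35, Tring→Green 5·21=105, Joliet→Green 6·22=132, Calder→Green 7·14=98. Service 568; fixed 135; total 703.
{Red, Green}: service 442 + fixed 487 = 929
{Red}: service 841 + fixed 352 = 1193
{Red, Blue, Green}: service 351 + fixed 1090 = 1441
(All 7 nonempty subsets were checked; Green only is lowest.)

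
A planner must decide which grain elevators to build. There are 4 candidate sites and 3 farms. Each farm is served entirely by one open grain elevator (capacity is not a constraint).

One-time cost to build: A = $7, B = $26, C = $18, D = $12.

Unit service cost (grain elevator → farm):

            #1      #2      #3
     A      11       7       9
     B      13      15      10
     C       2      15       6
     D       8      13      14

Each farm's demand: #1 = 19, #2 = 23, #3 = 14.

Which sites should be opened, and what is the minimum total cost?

For any fixed open set, each farm goes to its cheapest open site; total = fixed + service.
{A, C}: #1→C 2·19=38, #2→A 7·23=161, #3→C 6·14=84. Service 283; fixed 25; total 308.
{A, C, D}: #1→C 2·19=38, #2→A 7·23=161, #3→C 6·14=84. Service 283; fixed 37; total 320.
{A, B, C}: service 283 + fixed 51 = 334
{A, B, C, D}: service 283 + fixed 63 = 346
No other subset beats 308.

Open A and C; minimum total cost 308.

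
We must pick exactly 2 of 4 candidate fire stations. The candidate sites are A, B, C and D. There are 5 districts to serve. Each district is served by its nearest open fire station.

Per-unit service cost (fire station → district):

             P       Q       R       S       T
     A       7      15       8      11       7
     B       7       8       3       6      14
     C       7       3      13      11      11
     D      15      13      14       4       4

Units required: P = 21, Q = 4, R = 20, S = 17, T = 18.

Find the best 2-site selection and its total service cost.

Choose B and D; total service cost 379.

With exactly 2 open, each district uses its cheapest among the chosen.
{B, D}: P→B 7·21=147, Q→B 8·4=32, R→B 3·20=60, S→D 4·17=68, T→D 4·18=72. Service cost 379.
{A, B}: service cost 467
{A, D}: service cost 499
Among all 6 size-2 choices, {B, D} is lowest.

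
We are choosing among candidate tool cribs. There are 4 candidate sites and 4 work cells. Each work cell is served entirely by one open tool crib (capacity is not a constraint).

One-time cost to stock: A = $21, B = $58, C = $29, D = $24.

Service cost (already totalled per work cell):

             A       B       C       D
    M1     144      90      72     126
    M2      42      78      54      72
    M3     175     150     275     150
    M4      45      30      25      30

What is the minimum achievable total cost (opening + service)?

For any fixed open set, each work cell goes to its cheapest open site; total = fixed + service.
{C, D}: M1→C 72, M2→C 54, M3→D 150, M4→C 25. Service 301; fixed 53; total 354.
{A, C, D}: M1→C 72, M2→A 42, M3→D 150, M4→C 25. Service 289; fixed 74; total 363.
{A, C}: M1→C 72, M2→A 42, M3→A 175, M4→C 25. Service 314; fixed 50; total 364.
{A, B, C, D}: M1→C 72, M2→A 42, M3→B 150, M4→C 25. Service 289; fixed 132; total 421.
No other subset beats 354.

Minimum total cost: 354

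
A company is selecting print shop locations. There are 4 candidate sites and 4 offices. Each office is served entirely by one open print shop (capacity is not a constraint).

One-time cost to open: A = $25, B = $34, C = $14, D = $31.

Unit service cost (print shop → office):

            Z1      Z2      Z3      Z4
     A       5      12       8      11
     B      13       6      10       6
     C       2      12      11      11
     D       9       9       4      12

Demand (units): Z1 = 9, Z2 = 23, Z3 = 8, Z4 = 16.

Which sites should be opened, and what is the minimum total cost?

Open B, C and D; minimum total cost 363.

For any fixed open set, each office goes to its cheapest open site; total = fixed + service.
{B, C, D}: Z1→C 2·9=18, Z2→B 6·23=138, Z3→D 4·8=32, Z4→B 6·16=96. Service 284; fixed 79; total 363.
{B, C}: service 332 + fixed 48 = 380
{A, B, C, D}: service 284 + fixed 104 = 388
{C}: Z1→C 2·9=18, Z2→C 12·23=276, Z3→C 11·8=88, Z4→C 11·16=176. Service 558; fixed 14; total 572.
No other subset beats 363.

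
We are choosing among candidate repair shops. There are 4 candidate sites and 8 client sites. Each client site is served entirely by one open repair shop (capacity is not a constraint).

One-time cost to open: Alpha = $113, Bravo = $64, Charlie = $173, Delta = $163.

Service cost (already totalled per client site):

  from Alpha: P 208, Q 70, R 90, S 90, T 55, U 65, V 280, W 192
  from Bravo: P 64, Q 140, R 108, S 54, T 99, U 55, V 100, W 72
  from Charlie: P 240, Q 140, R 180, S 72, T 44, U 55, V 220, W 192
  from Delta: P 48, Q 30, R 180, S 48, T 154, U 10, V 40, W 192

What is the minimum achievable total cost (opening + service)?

Minimum total cost: 682

For any fixed open set, each client site goes to its cheapest open site; total = fixed + service.
{Bravo, Delta}: P→Delta 48, Q→Delta 30, R→Bravo 108, S→Delta 48, T→Bravo 99, U→Delta 10, V→Delta 40, W→Bravo 72. Service 455; fixed 227; total 682.
{Alpha, Bravo, Delta}: service 393 + fixed 340 = 733
{Alpha, Bravo}: service 560 + fixed 177 = 737
{Alpha, Bravo, Charlie, Delta}: service 382 + fixed 513 = 895
No other subset beats 682.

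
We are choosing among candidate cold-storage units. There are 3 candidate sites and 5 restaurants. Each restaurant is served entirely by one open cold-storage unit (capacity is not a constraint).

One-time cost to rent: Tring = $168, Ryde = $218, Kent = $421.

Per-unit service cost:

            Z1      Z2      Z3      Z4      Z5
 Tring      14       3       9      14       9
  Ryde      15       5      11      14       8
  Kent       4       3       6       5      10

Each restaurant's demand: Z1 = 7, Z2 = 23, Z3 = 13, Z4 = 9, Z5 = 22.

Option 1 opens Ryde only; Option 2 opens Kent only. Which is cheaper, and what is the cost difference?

Option 2 is cheaper by 22.

Option 1: {Ryde}: Z1→Ryde 15·7=105, Z2→Ryde 5·23=115, Z3→Ryde 11·13=143, Z4→Ryde 14·9=126, Z5→Ryde 8·22=176. Service 665; fixed 218; total 883.
Option 2: {Kent}: Z1→Kent 4·7=28, Z2→Kent 3·23=69, Z3→Kent 6·13=78, Z4→Kent 5·9=45, Z5→Kent 10·22=220. Service 440; fixed 421; total 861.
Difference: |883 − 861| = 22.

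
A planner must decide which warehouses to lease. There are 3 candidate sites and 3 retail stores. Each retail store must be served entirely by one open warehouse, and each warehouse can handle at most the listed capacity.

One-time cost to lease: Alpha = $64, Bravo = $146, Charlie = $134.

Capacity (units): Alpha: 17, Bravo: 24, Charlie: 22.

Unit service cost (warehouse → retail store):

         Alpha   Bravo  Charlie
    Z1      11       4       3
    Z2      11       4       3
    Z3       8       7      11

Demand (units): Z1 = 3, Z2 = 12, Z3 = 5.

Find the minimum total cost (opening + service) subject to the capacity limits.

Minimum total cost: 234

Open {Charlie}: Z1→Charlie 3·3=9, Z2→Charlie 3·12=36, Z3→Charlie 11·5=55.
Loads: Charlie carries 20/22. Service 100; fixed 134; total 234.
Next best feasible plan costs 241.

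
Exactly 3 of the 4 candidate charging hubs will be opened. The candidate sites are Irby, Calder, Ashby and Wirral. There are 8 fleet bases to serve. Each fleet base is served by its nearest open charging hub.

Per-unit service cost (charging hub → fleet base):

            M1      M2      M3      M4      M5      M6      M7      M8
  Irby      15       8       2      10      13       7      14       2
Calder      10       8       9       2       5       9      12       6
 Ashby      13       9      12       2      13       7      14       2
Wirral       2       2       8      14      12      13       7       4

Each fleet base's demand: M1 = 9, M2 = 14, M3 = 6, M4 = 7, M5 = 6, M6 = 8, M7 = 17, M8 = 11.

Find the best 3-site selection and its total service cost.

With exactly 3 open, each fleet base uses its cheapest among the chosen.
{Irby, Calder, Wirral}: M1→Wirral 2·9=18, M2→Wirral 2·14=28, M3→Irby 2·6=12, M4→Calder 2·7=14, M5→Calder 5·6=30, M6→Irby 7·8=56, M7→Wirral 7·17=119, M8→Irby 2·11=22. Service cost 299.
{Calder, Ashby, Wirral}: service cost 335
{Irby, Ashby, Wirral}: service cost 341
Among all 4 size-3 choices, {Irby, Calder, Wirral} is lowest.

Choose Irby, Calder and Wirral; total service cost 299.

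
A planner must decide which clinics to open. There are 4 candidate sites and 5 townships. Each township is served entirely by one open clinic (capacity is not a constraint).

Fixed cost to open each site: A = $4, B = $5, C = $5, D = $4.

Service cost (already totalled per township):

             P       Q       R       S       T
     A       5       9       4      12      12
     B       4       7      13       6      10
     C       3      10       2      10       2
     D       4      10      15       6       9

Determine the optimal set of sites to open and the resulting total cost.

For any fixed open set, each township goes to its cheapest open site; total = fixed + service.
{B, C}: P→C 3, Q→B 7, R→C 2, S→B 6, T→C 2. Service 20; fixed 10; total 30.
{C}: P→C 3, Q→C 10, R→C 2, S→C 10, T→C 2. Service 27; fixed 5; total 32.
{C, D}: service 23 + fixed 9 = 32
{A, B, C, D}: service 20 + fixed 18 = 38
No other subset beats 30.

Open B and C; minimum total cost 30.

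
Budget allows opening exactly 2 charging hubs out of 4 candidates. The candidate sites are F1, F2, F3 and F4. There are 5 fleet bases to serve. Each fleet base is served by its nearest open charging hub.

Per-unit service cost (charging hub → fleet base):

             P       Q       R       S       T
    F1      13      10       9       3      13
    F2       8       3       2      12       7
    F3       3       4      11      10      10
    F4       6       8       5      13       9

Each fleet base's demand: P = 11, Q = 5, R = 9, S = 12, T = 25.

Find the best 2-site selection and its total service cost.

Choose F1 and F2; total service cost 332.

With exactly 2 open, each fleet base uses its cheapest among the chosen.
{F1, F2}: P→F2 8·11=88, Q→F2 3·5=15, R→F2 2·9=18, S→F1 3·12=36, T→F2 7·25=175. Service cost 332.
{F2, F3}: service cost 361
{F1, F4}: service cost 412
Among all 6 size-2 choices, {F1, F2} is lowest.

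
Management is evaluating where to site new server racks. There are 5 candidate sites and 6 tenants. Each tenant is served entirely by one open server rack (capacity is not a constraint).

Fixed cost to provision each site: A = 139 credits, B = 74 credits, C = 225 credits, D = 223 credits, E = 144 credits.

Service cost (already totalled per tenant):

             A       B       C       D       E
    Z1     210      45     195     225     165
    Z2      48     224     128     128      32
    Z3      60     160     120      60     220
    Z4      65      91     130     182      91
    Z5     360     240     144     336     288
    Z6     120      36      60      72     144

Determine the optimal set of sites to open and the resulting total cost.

For any fixed open set, each tenant goes to its cheapest open site; total = fixed + service.
{A, B}: Z1→B 45, Z2→A 48, Z3→A 60, Z4→A 65, Z5→B 240, Z6→B 36. Service 494; fixed 213; total 707.
{B, E}: service 604 + fixed 218 = 822
{A, B, E}: service 478 + fixed 357 = 835
{A, B, C, D, E}: service 382 + fixed 805 = 1187
No other subset beats 707.

Open A and B; minimum total cost 707.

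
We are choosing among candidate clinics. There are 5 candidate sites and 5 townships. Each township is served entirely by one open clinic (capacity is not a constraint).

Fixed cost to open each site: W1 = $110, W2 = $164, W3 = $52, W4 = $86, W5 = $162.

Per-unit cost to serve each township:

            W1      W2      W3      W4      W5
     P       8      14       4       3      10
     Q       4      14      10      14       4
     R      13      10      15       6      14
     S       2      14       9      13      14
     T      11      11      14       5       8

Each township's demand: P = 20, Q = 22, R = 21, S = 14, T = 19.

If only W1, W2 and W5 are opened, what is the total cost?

Each township is assigned to its cheapest site among the open ones.
{W1, W2, W5}: P→W1 8·20=160, Q→W1 4·22=88, R→W2 10·21=210, S→W1 2·14=28, T→W5 8·19=152. Service 638; fixed 436; total 1074.

Total cost: 1074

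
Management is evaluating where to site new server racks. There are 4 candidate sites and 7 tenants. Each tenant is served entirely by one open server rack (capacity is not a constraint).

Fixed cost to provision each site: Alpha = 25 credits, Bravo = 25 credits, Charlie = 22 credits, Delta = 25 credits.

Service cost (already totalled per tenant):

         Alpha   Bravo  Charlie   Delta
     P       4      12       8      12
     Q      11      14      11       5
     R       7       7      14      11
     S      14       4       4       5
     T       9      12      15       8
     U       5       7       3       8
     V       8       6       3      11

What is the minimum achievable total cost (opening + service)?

For any fixed open set, each tenant goes to its cheapest open site; total = fixed + service.
{Charlie}: P→Charlie 8, Q→Charlie 11, R→Charlie 14, S→Charlie 4, T→Charlie 15, U→Charlie 3, V→Charlie 3. Service 58; fixed 22; total 80.
{Alpha}: service 58 + fixed 25 = 83
{Delta}: service 60 + fixed 25 = 85
{Alpha, Bravo, Charlie, Delta}: service 34 + fixed 97 = 131
No other subset beats 80.

Minimum total cost: 80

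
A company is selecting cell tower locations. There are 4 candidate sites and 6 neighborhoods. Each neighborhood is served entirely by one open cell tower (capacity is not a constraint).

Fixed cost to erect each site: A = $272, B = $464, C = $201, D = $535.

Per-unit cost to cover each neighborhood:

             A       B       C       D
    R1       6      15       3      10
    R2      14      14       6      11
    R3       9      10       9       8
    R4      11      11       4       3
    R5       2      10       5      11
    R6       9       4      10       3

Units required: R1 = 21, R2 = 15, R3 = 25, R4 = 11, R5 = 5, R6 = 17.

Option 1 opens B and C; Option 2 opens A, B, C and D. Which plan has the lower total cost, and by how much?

Option 1 is cheaper by 739.

Option 1: {B, C}: R1→C 3·21=63, R2→C 6·15=90, R3→C 9·25=225, R4→C 4·11=44, R5→C 5·5=25, R6→B 4·17=68. Service 515; fixed 665; total 1180.
Option 2: {A, B, C, D}: R1→C 3·21=63, R2→C 6·15=90, R3→D 8·25=200, R4→D 3·11=33, R5→A 2·5=10, R6→D 3·17=51. Service 447; fixed 1472; total 1919.
Difference: |1180 − 1919| = 739.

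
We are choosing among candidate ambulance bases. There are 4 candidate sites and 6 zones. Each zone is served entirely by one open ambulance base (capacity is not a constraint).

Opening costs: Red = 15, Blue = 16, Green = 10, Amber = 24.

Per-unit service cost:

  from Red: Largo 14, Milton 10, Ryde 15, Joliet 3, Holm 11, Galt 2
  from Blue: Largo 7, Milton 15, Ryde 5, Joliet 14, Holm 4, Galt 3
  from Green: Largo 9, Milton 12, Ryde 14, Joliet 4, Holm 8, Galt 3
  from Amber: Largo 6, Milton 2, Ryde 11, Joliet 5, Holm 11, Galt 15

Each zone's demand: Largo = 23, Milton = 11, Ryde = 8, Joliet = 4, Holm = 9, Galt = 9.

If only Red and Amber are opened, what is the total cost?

Total cost: 416

Each zone is assigned to its cheapest site among the open ones.
{Red, Amber}: Largo→Amber 6·23=138, Milton→Amber 2·11=22, Ryde→Amber 11·8=88, Joliet→Red 3·4=12, Holm→Red 11·9=99, Galt→Red 2·9=18. Service 377; fixed 39; total 416.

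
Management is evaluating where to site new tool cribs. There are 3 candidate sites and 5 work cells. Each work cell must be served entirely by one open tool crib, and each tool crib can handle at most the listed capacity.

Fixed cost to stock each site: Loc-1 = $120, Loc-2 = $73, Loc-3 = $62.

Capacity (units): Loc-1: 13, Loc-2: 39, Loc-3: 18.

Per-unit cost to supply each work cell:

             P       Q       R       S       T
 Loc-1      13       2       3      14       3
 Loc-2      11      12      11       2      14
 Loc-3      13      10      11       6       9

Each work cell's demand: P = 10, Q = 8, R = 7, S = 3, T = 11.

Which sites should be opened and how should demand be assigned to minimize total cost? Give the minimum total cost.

Open {Loc-1, Loc-2}: P→Loc-2 11·10=110, Q→Loc-2 12·8=96, R→Loc-2 11·7=77, S→Loc-2 2·3=6, T→Loc-1 3·11=33.
Loads: Loc-1 carries 11/13, Loc-2 carries 28/39. Service 322; fixed 193; total 515.
Next best feasible plan costs 516.

Minimum total cost: 515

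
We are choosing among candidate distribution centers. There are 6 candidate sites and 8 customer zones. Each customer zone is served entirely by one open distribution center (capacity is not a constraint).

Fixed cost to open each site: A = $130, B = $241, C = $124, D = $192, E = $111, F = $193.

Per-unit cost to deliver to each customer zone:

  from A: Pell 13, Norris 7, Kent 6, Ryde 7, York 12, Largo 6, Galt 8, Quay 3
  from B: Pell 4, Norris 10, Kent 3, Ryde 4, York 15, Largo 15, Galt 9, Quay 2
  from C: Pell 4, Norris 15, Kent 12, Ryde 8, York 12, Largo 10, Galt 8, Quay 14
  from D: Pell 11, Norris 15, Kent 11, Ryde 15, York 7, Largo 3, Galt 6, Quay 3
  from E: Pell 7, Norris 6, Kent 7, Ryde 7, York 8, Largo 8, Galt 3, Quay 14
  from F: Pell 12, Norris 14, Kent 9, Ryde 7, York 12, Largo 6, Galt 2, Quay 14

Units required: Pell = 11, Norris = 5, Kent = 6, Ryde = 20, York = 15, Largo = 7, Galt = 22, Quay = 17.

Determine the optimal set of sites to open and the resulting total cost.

Open B and E; minimum total cost 800.

For any fixed open set, each customer zone goes to its cheapest open site; total = fixed + service.
{B, E}: Pell→B 4·11=44, Norris→E 6·5=30, Kent→B 3·6=18, Ryde→B 4·20=80, York→E 8·15=120, Largo→E 8·7=56, Galt→E 3·22=66, Quay→B 2·17=34. Service 448; fixed 352; total 800.
{A, E}: Pell→E 7·11=77, Norris→E 6·5=30, Kent→A 6·6=36, Ryde→A 7·20=140, York→E 8·15=120, Largo→A 6·7=42, Galt→E 3·22=66, Quay→A 3·17=51. Service 562; fixed 241; total 803.
{D, E}: Pell→E 7·11=77, Norris→E 6·5=30, Kent→E 7·6=42, Ryde→E 7·20=140, York→D 7·15=105, Largo→D 3·7=21, Galt→E 3·22=66, Quay→D 3·17=51. Service 532; fixed 303; total 835.
{A, B, C, D, E, F}: Pell→B 4·11=44, Norris→E 6·5=30, Kent→B 3·6=18, Ryde→B 4·20=80, York→D 7·15=105, Largo→D 3·7=21, Galt→F 2·22=44, Quay→B 2·17=34. Service 376; fixed 991; total 1367.
No other subset beats 800.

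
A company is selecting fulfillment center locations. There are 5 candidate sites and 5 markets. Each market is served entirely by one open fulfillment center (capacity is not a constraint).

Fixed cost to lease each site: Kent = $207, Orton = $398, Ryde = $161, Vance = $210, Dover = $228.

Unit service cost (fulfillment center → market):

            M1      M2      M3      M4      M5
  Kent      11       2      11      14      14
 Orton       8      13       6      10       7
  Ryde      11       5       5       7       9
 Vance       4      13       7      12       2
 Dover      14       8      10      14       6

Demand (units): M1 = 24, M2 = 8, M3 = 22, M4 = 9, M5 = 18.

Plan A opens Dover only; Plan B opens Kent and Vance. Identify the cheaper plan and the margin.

Plan A: {Dover}: M1→Dover 14·24=336, M2→Dover 8·8=64, M3→Dover 10·22=220, M4→Dover 14·9=126, M5→Dover 6·18=108. Service 854; fixed 228; total 1082.
Plan B: {Kent, Vance}: M1→Vance 4·24=96, M2→Kent 2·8=16, M3→Vance 7·22=154, M4→Vance 12·9=108, M5→Vance 2·18=36. Service 410; fixed 417; total 827.
Difference: |1082 − 827| = 255.

Plan B is cheaper by 255.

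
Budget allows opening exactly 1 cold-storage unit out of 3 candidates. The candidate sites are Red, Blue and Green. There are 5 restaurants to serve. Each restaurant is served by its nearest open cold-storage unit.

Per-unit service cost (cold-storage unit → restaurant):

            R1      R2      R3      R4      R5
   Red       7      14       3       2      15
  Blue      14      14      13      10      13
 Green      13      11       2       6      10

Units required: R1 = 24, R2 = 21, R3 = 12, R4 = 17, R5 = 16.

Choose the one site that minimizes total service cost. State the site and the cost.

With exactly 1 open, each restaurant uses its cheapest among the chosen.
{Red}: R1→Red 7·24=168, R2→Red 14·21=294, R3→Red 3·12=36, R4→Red 2·17=34, R5→Red 15·16=240. Service cost 772.
{Green}: service cost 829
{Blue}: service cost 1164
Among all 3 size-1 choices, {Red} is lowest.

Choose Red only; total service cost 772.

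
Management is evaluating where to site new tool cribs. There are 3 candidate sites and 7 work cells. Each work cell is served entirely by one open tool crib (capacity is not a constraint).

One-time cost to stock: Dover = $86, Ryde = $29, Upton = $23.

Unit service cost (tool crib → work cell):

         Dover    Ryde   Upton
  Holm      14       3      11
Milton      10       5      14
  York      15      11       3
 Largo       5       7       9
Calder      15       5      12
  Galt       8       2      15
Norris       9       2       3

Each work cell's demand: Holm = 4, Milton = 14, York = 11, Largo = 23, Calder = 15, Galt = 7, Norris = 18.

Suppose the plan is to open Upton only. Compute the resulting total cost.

Each work cell is assigned to its cheapest site among the open ones.
{Upton}: Holm→Upton 11·4=44, Milton→Upton 14·14=196, York→Upton 3·11=33, Largo→Upton 9·23=207, Calder→Upton 12·15=180, Galt→Upton 15·7=105, Norris→Upton 3·18=54. Service 819; fixed 23; total 842.

Total cost: 842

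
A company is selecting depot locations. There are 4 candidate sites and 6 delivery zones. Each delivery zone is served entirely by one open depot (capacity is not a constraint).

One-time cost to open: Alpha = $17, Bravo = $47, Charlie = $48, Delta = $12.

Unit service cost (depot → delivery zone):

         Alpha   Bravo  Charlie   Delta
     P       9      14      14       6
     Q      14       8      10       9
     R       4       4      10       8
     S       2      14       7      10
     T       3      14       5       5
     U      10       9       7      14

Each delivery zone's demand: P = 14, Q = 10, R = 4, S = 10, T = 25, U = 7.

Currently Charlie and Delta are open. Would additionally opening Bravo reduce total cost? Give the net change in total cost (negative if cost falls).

Current service cost with {Charlie, Delta}: 450.
Adding Bravo: each delivery zone re-picks its cheapest; new service cost 424, saving 26.
Extra fixed cost: 47. Net change = 47 − 26 = 21.
(Totals: 510 → 531.)

No — net change +21 (cost rises by 21).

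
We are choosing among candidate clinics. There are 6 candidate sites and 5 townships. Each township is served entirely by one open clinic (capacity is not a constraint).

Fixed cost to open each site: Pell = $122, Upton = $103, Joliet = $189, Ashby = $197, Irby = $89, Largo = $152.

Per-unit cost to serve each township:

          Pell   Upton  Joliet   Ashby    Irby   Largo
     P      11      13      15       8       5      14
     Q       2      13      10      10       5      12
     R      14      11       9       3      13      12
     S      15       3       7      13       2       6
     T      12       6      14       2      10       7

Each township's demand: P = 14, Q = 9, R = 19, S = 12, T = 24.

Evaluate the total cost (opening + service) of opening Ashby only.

Total cost: 660

Each township is assigned to its cheapest site among the open ones.
{Ashby}: P→Ashby 8·14=112, Q→Ashby 10·9=90, R→Ashby 3·19=57, S→Ashby 13·12=156, T→Ashby 2·24=48. Service 463; fixed 197; total 660.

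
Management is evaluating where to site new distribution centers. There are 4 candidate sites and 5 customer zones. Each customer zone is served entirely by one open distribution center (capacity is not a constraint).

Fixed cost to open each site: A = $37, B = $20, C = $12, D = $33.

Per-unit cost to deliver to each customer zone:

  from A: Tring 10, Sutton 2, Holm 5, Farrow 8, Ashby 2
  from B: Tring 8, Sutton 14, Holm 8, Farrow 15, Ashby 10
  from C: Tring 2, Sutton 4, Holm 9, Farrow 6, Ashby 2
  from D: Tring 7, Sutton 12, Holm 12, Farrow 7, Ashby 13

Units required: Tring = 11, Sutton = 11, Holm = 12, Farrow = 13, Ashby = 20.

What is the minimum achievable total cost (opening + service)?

For any fixed open set, each customer zone goes to its cheapest open site; total = fixed + service.
{A, C}: Tring→C 2·11=22, Sutton→A 2·11=22, Holm→A 5·12=60, Farrow→C 6·13=78, Ashby→A 2·20=40. Service 222; fixed 49; total 271.
{A, B, C}: service 222 + fixed 69 = 291
{A, C, D}: service 222 + fixed 82 = 304
{A, B, C, D}: service 222 + fixed 102 = 324
No other subset beats 271.

Minimum total cost: 271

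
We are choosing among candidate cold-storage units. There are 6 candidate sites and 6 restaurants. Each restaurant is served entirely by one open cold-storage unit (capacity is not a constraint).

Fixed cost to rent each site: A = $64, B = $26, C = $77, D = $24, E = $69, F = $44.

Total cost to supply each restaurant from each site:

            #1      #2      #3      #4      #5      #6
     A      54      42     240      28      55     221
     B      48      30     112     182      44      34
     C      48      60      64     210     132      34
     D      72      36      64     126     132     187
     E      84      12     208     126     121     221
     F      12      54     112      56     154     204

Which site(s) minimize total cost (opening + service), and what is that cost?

For any fixed open set, each restaurant goes to its cheapest open site; total = fixed + service.
{B, D, F}: #1→F 12, #2→B 30, #3→D 64, #4→F 56, #5→B 44, #6→B 34. Service 240; fixed 94; total 334.
{B, F}: service 288 + fixed 70 = 358
{A, B, D}: service 248 + fixed 114 = 362
{A, B, C, D, E, F}: service 194 + fixed 304 = 498
No other subset beats 334.

Open B, D and F; minimum total cost 334.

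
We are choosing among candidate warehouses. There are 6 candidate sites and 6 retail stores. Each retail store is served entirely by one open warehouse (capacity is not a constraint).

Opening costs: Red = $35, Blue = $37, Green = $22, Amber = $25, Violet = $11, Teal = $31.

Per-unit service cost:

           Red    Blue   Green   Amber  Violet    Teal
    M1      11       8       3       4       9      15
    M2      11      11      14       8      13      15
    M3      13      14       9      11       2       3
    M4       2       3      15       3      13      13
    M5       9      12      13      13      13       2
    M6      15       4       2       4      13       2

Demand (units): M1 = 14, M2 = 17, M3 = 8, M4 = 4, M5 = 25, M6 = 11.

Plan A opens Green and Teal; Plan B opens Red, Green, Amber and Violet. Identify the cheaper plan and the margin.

Plan A: {Green, Teal}: M1→Green 3·14=42, M2→Green 14·17=238, M3→Teal 3·8=24, M4→Teal 13·4=52, M5→Teal 2·25=50, M6→Green 2·11=22. Service 428; fixed 53; total 481.
Plan B: {Red, Green, Amber, Violet}: M1→Green 3·14=42, M2→Amber 8·17=136, M3→Violet 2·8=16, M4→Red 2·4=8, M5→Red 9·25=225, M6→Green 2·11=22. Service 449; fixed 93; total 542.
Difference: |481 − 542| = 61.

Plan A is cheaper by 61.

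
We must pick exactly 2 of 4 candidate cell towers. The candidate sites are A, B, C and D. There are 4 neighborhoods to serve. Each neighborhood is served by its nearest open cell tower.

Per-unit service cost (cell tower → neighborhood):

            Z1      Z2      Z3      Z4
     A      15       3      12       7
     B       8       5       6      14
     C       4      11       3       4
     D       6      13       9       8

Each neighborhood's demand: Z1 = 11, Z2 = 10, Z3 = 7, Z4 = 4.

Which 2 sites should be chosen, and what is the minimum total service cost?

With exactly 2 open, each neighborhood uses its cheapest among the chosen.
{A, C}: Z1→C 4·11=44, Z2→A 3·10=30, Z3→C 3·7=21, Z4→C 4·4=16. Service cost 111.
{B, C}: service cost 131
{A, D}: service cost 187
Among all 6 size-2 choices, {A, C} is lowest.

Choose A and C; total service cost 111.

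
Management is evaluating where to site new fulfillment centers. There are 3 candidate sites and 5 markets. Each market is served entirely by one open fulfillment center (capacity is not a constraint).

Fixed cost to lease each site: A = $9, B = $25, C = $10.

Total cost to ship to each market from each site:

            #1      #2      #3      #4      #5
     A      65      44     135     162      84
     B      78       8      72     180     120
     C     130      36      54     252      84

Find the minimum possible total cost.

For any fixed open set, each market goes to its cheapest open site; total = fixed + service.
{A, B, C}: #1→A 65, #2→B 8, #3→C 54, #4→A 162, #5→A 84. Service 373; fixed 44; total 417.
{A, C}: service 401 + fixed 19 = 420
{A, B}: service 391 + fixed 34 = 425
{A}: #1→A 65, #2→A 44, #3→A 135, #4→A 162, #5→A 84. Service 490; fixed 9; total 499.
(All 7 nonempty subsets were checked; A, B and C is lowest.)

Minimum total cost: 417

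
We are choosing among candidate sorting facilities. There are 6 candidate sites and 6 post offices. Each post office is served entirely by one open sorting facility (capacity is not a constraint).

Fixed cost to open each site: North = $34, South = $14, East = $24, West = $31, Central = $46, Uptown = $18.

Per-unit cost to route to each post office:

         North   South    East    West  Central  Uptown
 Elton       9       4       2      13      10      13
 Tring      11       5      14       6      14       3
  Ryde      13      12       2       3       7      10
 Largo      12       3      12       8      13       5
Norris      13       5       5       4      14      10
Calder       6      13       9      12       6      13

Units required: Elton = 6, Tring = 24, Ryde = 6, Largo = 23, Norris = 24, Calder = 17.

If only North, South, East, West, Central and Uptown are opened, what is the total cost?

Each post office is assigned to its cheapest site among the open ones.
{North, South, East, West, Central, Uptown}: Elton→East 2·6=12, Tring→Uptown 3·24=72, Ryde→East 2·6=12, Largo→South 3·23=69, Norris→West 4·24=96, Calder→North 6·17=102. Service 363; fixed 167; total 530.

Total cost: 530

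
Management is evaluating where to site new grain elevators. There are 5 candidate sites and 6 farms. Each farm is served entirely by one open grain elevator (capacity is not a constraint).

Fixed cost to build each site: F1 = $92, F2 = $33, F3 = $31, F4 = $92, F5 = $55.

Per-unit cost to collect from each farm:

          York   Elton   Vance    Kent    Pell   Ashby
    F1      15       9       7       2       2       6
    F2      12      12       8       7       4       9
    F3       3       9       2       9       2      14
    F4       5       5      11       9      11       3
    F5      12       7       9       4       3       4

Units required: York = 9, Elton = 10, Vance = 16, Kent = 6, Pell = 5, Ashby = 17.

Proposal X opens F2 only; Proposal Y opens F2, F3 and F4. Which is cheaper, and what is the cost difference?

Proposal Y is cheaper by 236.

Proposal X: {F2}: York→F2 12·9=108, Elton→F2 12·10=120, Vance→F2 8·16=128, Kent→F2 7·6=42, Pell→F2 4·5=20, Ashby→F2 9·17=153. Service 571; fixed 33; total 604.
Proposal Y: {F2, F3, F4}: York→F3 3·9=27, Elton→F4 5·10=50, Vance→F3 2·16=32, Kent→F2 7·6=42, Pell→F3 2·5=10, Ashby→F4 3·17=51. Service 212; fixed 156; total 368.
Difference: |604 − 368| = 236.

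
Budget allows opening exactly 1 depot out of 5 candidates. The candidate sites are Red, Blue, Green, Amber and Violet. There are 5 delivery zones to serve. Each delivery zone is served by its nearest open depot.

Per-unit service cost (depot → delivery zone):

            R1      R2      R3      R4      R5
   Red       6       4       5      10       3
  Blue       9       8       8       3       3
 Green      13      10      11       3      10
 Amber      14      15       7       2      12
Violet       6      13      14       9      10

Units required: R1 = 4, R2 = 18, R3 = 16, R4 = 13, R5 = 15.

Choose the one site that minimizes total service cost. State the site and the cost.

Choose Red only; total service cost 351.

With exactly 1 open, each delivery zone uses its cheapest among the chosen.
{Red}: R1→Red 6·4=24, R2→Red 4·18=72, R3→Red 5·16=80, R4→Red 10·13=130, R5→Red 3·15=45. Service cost 351.
{Blue}: service cost 392
{Green}: service cost 597
Among all 5 size-1 choices, {Red} is lowest.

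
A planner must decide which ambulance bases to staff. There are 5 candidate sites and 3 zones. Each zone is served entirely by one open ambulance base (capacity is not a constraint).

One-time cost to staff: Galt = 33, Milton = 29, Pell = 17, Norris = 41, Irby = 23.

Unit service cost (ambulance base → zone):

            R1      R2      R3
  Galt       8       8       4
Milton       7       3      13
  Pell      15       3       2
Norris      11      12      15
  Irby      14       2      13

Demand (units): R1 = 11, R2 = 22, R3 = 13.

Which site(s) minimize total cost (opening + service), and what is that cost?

For any fixed open set, each zone goes to its cheapest open site; total = fixed + service.
{Milton, Pell}: R1→Milton 7·11=77, R2→Milton 3·22=66, R3→Pell 2·13=26. Service 169; fixed 46; total 215.
{Milton, Pell, Irby}: R1→Milton 7·11=77, R2→Irby 2·22=44, R3→Pell 2·13=26. Service 147; fixed 69; total 216.
{Galt, Pell}: R1→Galt 8·11=88, R2→Pell 3·22=66, R3→Pell 2·13=26. Service 180; fixed 50; total 230.
{Galt, Milton, Pell, Norris, Irby}: R1→Milton 7·11=77, R2→Irby 2·22=44, R3→Pell 2·13=26. Service 147; fixed 143; total 290.
No other subset beats 215.

Open Milton and Pell; minimum total cost 215.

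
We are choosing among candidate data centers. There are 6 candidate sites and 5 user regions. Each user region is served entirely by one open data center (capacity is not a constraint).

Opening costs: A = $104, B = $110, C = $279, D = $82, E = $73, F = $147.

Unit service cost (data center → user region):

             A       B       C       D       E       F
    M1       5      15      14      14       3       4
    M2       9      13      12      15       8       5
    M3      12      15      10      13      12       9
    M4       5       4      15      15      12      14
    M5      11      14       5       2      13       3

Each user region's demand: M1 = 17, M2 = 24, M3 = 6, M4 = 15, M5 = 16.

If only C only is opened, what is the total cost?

Each user region is assigned to its cheapest site among the open ones.
{C}: M1→C 14·17=238, M2→C 12·24=288, M3→C 10·6=60, M4→C 15·15=225, M5→C 5·16=80. Service 891; fixed 279; total 1170.

Total cost: 1170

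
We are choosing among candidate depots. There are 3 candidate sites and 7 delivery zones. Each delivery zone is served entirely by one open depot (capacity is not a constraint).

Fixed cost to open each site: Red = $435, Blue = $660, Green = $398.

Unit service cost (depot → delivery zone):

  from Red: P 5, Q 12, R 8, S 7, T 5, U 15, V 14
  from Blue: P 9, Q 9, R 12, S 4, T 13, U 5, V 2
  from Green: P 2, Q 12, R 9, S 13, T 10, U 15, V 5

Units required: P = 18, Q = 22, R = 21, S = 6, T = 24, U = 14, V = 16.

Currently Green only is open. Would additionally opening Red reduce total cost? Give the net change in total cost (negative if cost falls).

Current service cost with {Green}: 1097.
Adding Red: each delivery zone re-picks its cheapest; new service cost 920, saving 177.
Extra fixed cost: 435. Net change = 435 − 177 = 258.
(Totals: 1495 → 1753.)

No — net change +258 (cost rises by 258).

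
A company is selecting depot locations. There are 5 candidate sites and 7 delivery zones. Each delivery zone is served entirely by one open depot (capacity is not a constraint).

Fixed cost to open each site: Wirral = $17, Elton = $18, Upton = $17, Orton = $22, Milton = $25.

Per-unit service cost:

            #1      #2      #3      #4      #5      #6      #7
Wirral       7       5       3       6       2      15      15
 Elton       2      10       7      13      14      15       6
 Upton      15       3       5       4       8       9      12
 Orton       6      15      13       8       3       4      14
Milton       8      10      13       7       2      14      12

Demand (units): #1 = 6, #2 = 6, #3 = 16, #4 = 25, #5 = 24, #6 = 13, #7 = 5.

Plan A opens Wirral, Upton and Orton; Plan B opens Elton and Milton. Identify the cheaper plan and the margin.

Plan A: {Wirral, Upton, Orton}: #1→Orton 6·6=36, #2→Upton 3·6=18, #3→Wirral 3·16=48, #4→Upton 4·25=100, #5→Wirral 2·24=48, #6→Orton 4·13=52, #7→Upton 12·5=60. Service 362; fixed 56; total 418.
Plan B: {Elton, Milton}: #1→Elton 2·6=12, #2→Elton 10·6=60, #3→Elton 7·16=112, #4→Milton 7·25=175, #5→Milton 2·24=48, #6→Milton 14·13=182, #7→Elton 6·5=30. Service 619; fixed 43; total 662.
Difference: |418 − 662| = 244.

Plan A is cheaper by 244.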